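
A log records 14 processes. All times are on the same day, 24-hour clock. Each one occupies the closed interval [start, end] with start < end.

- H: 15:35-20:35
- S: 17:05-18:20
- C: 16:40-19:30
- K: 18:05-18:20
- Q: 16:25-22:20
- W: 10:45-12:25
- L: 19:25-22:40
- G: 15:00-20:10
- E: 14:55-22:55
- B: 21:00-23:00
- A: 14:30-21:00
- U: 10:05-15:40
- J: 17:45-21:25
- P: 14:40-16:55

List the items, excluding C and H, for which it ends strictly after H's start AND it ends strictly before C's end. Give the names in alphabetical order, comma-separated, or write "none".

K, P, S, U

Conditions: its end is strictly after H's start (X.end > 15:35) AND its end is strictly before C's end (X.end < 19:30).
A: end 21:00 > 15:35? ✓; end 21:00 < 19:30? ✗ → no.
B: end 23:00 > 15:35? ✓; end 23:00 < 19:30? ✗ → no.
E: end 22:55 > 15:35? ✓; end 22:55 < 19:30? ✗ → no.
G: end 20:10 > 15:35? ✓; end 20:10 < 19:30? ✗ → no.
J: end 21:25 > 15:35? ✓; end 21:25 < 19:30? ✗ → no.
K: end 18:20 > 15:35? ✓; end 18:20 < 19:30? ✓ → yes.
L: end 22:40 > 15:35? ✓; end 22:40 < 19:30? ✗ → no.
P: end 16:55 > 15:35? ✓; end 16:55 < 19:30? ✓ → yes.
Q: end 22:20 > 15:35? ✓; end 22:20 < 19:30? ✗ → no.
S: end 18:20 > 15:35? ✓; end 18:20 < 19:30? ✓ → yes.
U: end 15:40 > 15:35? ✓; end 15:40 < 19:30? ✓ → yes.
W: end 12:25 > 15:35? ✗; end 12:25 < 19:30? ✓ → no.
Result: K, P, S, U.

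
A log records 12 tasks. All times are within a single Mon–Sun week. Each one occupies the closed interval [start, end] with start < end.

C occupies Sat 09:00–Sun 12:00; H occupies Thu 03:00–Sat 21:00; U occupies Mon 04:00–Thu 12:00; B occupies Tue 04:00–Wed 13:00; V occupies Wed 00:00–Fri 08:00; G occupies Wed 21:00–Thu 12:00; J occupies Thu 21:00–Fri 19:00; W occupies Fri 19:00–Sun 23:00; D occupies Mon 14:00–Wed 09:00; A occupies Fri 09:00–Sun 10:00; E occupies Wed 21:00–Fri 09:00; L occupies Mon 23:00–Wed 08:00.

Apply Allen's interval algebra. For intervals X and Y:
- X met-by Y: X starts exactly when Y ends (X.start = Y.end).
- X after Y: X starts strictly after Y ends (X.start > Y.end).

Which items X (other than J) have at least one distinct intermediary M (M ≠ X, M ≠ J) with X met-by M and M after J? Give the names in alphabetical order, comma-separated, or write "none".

none

Target J = [Thu 21:00, Fri 19:00].
Intermediaries M with M after J: C.
Via C — items with X met-by C: none.
Union: none.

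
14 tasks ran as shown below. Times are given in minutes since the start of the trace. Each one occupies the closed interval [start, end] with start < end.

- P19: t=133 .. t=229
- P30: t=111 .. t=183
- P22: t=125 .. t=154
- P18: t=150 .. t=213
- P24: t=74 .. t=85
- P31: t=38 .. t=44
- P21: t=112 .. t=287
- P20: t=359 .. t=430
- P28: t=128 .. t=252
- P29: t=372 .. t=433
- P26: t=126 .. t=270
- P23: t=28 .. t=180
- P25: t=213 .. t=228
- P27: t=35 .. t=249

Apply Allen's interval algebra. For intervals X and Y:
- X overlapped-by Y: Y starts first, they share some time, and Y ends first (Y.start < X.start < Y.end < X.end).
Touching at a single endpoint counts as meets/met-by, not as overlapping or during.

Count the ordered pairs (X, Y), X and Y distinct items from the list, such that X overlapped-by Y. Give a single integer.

20

Checking all 182 ordered pairs for relation 'overlapped-by'; matching pairs in alphabetical order:
(P18, P22): P18 overlapped-by P22 ✓
(P18, P23): P18 overlapped-by P23 ✓
(P18, P30): P18 overlapped-by P30 ✓
(P19, P22): P19 overlapped-by P22 ✓
(P19, P23): P19 overlapped-by P23 ✓
(P19, P30): P19 overlapped-by P30 ✓
(P21, P23): P21 overlapped-by P23 ✓
(P21, P27): P21 overlapped-by P27 ✓
(P21, P30): P21 overlapped-by P30 ✓
(P26, P22): P26 overlapped-by P22 ✓
(P26, P23): P26 overlapped-by P23 ✓
(P26, P27): P26 overlapped-by P27 ✓
(P26, P30): P26 overlapped-by P30 ✓
(P27, P23): P27 overlapped-by P23 ✓
(P28, P22): P28 overlapped-by P22 ✓
(P28, P23): P28 overlapped-by P23 ✓
(P28, P27): P28 overlapped-by P27 ✓
(P28, P30): P28 overlapped-by P30 ✓
(P29, P20): P29 overlapped-by P20 ✓
(P30, P23): P30 overlapped-by P23 ✓
Count: 20.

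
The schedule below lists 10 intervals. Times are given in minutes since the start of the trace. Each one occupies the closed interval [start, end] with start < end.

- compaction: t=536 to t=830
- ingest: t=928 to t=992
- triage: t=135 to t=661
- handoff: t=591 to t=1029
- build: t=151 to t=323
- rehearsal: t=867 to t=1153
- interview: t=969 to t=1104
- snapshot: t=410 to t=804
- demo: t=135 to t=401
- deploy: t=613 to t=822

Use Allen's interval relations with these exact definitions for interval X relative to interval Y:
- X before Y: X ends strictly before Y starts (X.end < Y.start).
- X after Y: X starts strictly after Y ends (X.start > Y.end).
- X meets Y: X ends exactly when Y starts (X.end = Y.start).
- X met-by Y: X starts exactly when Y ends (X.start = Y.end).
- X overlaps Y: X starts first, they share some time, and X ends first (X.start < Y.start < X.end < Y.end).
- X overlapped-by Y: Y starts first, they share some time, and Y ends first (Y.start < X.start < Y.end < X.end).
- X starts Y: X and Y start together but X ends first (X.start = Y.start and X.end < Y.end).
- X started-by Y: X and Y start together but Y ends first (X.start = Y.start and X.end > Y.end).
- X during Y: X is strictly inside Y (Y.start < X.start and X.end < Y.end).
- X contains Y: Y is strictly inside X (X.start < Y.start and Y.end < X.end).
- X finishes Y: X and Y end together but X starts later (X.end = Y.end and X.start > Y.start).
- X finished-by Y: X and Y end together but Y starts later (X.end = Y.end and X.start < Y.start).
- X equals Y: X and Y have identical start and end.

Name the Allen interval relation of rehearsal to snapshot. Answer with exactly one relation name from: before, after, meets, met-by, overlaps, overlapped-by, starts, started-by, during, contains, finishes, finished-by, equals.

rehearsal = [t=867, t=1153]; snapshot = [t=410, t=804].
Compare endpoints: rehearsal.start > snapshot.start, rehearsal.start > snapshot.end, rehearsal.end > snapshot.start, rehearsal.end > snapshot.end.
That pattern is 'after'.

after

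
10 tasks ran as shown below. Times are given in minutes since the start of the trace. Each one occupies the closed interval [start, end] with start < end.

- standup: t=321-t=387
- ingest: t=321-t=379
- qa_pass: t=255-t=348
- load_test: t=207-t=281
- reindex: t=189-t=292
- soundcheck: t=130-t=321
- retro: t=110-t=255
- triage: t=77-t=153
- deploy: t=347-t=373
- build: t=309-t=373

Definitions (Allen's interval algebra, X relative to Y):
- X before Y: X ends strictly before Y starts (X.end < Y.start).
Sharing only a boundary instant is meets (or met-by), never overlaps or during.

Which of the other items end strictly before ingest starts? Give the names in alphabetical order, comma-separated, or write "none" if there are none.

Target ingest = [t=321, t=379].
build [t=309, t=373] → overlaps → no.
deploy [t=347, t=373] → during → no.
load_test [t=207, t=281] → before → yes.
qa_pass [t=255, t=348] → overlaps → no.
reindex [t=189, t=292] → before → yes.
retro [t=110, t=255] → before → yes.
soundcheck [t=130, t=321] → meets → no.
standup [t=321, t=387] → started-by → no.
triage [t=77, t=153] → before → yes.
Result: load_test, reindex, retro, triage.

load_test, reindex, retro, triage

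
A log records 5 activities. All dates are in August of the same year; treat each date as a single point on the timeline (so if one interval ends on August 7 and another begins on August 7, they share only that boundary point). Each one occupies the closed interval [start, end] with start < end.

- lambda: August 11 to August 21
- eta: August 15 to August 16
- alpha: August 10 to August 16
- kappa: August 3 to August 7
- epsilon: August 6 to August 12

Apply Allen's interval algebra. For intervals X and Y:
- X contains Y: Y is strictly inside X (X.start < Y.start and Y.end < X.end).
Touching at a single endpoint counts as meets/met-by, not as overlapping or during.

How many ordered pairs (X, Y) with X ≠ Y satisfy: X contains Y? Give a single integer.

Checking all 20 ordered pairs for relation 'contains'; matching pairs in alphabetical order:
(lambda, eta): lambda contains eta ✓
Count: 1.

1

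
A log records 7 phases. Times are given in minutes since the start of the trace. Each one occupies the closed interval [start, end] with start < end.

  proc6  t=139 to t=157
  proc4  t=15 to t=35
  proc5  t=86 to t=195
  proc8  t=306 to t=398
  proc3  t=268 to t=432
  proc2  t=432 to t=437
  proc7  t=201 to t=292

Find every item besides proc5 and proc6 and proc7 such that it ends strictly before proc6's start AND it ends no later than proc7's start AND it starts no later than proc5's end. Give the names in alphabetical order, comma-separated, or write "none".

Conditions: its end is strictly before proc6's start (X.end < t=139) AND its end is no later than proc7's start (X.end <= t=201) AND its start is no later than proc5's end (X.start <= t=195).
proc2: end t=437 < t=139? ✗; end t=437 <= t=201? ✗; start t=432 <= t=195? ✗ → no.
proc3: end t=432 < t=139? ✗; end t=432 <= t=201? ✗; start t=268 <= t=195? ✗ → no.
proc4: end t=35 < t=139? ✓; end t=35 <= t=201? ✓; start t=15 <= t=195? ✓ → yes.
proc8: end t=398 < t=139? ✗; end t=398 <= t=201? ✗; start t=306 <= t=195? ✗ → no.
Result: proc4.

proc4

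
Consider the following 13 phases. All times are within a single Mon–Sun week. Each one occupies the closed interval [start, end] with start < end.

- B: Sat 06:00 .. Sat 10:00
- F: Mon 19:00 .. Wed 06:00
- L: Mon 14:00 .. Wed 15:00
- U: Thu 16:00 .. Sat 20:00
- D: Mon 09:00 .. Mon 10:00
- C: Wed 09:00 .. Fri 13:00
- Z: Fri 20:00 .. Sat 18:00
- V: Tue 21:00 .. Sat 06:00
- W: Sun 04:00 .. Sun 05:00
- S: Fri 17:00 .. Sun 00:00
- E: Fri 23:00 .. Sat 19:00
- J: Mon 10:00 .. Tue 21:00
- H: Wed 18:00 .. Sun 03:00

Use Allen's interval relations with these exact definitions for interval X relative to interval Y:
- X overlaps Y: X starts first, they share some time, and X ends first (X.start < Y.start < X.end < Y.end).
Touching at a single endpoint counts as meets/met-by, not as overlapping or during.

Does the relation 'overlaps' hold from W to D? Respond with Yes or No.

No

W = [Sun 04:00, Sun 05:00], D = [Mon 09:00, Mon 10:00].
Actual relation of W to D: after.
Asked whether 'overlaps' holds → No.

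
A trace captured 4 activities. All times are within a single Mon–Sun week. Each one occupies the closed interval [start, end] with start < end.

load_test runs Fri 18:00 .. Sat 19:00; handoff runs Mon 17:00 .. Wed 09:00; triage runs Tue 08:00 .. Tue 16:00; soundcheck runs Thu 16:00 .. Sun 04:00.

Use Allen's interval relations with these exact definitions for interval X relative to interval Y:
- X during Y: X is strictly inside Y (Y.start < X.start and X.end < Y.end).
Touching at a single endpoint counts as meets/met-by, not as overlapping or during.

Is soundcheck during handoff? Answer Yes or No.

No

soundcheck = [Thu 16:00, Sun 04:00], handoff = [Mon 17:00, Wed 09:00].
Actual relation of soundcheck to handoff: after.
Asked whether 'during' holds → No.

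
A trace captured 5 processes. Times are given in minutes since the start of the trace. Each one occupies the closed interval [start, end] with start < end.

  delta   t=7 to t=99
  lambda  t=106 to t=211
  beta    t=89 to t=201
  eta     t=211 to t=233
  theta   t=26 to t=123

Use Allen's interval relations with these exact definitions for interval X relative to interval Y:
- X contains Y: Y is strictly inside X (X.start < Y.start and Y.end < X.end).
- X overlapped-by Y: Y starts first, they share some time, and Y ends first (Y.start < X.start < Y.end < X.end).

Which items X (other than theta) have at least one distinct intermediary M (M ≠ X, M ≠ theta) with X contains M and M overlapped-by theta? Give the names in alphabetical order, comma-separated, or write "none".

Target theta = [t=26, t=123].
Intermediaries M with M overlapped-by theta: beta, lambda.
Via beta — items with X contains beta: none.
Via lambda — items with X contains lambda: none.
Union: none.

none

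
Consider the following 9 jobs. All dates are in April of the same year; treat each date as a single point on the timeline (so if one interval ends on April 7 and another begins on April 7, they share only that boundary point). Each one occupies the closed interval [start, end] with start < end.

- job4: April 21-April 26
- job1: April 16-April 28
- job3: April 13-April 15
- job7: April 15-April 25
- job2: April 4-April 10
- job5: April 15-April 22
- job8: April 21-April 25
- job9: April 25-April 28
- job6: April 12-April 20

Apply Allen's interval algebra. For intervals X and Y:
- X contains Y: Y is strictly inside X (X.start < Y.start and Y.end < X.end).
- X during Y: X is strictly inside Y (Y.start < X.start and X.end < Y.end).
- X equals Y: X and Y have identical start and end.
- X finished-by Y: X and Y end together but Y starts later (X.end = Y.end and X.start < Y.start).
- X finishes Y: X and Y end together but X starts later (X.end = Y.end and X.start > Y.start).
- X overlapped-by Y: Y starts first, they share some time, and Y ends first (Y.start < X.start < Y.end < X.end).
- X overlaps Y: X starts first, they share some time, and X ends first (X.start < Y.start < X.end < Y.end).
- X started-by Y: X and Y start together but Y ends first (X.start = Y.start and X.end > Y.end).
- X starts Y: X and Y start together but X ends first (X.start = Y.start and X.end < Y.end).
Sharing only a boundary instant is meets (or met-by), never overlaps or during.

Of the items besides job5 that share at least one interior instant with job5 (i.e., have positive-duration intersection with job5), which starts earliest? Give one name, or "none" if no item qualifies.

job6

Target job5 = [April 15, April 22].
job1 [April 16, April 28] → overlapped-by → candidate.
job2 [April 4, April 10] → before → excluded.
job3 [April 13, April 15] → meets → excluded.
job4 [April 21, April 26] → overlapped-by → candidate.
job6 [April 12, April 20] → overlaps → candidate.
job7 [April 15, April 25] → started-by → candidate.
job8 [April 21, April 25] → overlapped-by → candidate.
job9 [April 25, April 28] → after → excluded.
Among candidates, earliest start is April 12 → job6.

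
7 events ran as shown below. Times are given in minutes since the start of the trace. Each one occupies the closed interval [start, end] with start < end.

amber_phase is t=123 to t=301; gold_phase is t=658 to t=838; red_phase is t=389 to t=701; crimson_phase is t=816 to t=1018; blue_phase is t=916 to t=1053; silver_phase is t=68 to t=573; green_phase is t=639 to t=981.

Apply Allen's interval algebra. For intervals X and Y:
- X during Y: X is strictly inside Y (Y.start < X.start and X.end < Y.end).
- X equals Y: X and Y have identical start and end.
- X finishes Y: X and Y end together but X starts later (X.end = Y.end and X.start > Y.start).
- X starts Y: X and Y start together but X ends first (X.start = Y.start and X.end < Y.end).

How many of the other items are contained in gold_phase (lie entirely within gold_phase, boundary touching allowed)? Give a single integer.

Target gold_phase = [t=658, t=838].
amber_phase [t=123, t=301] → before → no.
blue_phase [t=916, t=1053] → after → no.
crimson_phase [t=816, t=1018] → overlapped-by → no.
green_phase [t=639, t=981] → contains → no.
red_phase [t=389, t=701] → overlaps → no.
silver_phase [t=68, t=573] → before → no.
Total: 0.

0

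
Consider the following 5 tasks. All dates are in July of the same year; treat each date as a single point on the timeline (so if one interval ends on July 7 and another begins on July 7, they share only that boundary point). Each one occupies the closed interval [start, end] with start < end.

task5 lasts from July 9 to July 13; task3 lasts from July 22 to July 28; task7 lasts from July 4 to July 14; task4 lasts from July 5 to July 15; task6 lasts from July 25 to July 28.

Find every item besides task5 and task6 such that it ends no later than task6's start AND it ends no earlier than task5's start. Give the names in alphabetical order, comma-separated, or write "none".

Conditions: its end is no later than task6's start (X.end <= July 25) AND its end is no earlier than task5's start (X.end >= July 9).
task3: end July 28 <= July 25? ✗; end July 28 >= July 9? ✓ → no.
task4: end July 15 <= July 25? ✓; end July 15 >= July 9? ✓ → yes.
task7: end July 14 <= July 25? ✓; end July 14 >= July 9? ✓ → yes.
Result: task4, task7.

task4, task7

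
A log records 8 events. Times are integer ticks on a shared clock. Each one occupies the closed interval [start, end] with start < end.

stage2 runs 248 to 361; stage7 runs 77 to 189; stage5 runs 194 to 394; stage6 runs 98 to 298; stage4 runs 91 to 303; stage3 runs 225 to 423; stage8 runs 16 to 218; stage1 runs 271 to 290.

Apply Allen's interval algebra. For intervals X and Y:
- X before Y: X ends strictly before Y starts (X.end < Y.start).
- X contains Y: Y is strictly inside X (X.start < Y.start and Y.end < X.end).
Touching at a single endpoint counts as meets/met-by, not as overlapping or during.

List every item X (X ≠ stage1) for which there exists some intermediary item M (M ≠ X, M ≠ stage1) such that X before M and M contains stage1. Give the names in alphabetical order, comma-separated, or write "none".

Target stage1 = [271, 290].
Intermediaries M with M contains stage1: stage2, stage3, stage4, stage5, stage6.
Via stage2 — items with X before stage2: stage7, stage8.
Via stage3 — items with X before stage3: stage7, stage8.
Via stage4 — items with X before stage4: none.
Via stage5 — items with X before stage5: stage7.
Via stage6 — items with X before stage6: none.
Union: stage7, stage8.

stage7, stage8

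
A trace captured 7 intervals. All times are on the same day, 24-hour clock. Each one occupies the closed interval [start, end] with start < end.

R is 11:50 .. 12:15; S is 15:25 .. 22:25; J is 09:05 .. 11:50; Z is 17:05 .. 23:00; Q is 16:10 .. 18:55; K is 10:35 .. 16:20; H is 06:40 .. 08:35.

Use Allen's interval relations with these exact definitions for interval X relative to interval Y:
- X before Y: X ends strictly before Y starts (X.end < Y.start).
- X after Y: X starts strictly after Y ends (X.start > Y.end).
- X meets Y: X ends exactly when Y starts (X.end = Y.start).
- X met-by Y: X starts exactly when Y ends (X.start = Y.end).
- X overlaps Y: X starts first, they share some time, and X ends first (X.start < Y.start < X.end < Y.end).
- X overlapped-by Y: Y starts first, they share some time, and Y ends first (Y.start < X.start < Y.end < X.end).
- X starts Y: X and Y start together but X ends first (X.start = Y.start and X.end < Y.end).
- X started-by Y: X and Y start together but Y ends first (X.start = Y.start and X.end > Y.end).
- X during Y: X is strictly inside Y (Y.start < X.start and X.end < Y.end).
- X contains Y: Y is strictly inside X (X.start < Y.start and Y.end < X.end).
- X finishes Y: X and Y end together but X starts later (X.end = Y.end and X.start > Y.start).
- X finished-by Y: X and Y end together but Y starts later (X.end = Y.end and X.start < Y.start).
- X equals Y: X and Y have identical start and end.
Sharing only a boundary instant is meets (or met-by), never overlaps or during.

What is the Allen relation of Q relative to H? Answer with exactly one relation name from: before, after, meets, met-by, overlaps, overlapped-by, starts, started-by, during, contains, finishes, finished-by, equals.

Q = [16:10, 18:55]; H = [06:40, 08:35].
Compare endpoints: Q.start > H.start, Q.start > H.end, Q.end > H.start, Q.end > H.end.
That pattern is 'after'.

after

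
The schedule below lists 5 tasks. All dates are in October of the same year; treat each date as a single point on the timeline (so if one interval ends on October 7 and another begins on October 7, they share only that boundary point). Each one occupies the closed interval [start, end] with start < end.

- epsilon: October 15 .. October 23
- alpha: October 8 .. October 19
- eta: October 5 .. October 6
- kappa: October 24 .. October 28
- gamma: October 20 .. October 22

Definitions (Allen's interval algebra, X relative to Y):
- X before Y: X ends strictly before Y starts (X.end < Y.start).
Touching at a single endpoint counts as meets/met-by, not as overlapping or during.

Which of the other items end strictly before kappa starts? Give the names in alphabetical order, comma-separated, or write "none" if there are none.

Target kappa = [October 24, October 28].
alpha [October 8, October 19] → before → yes.
epsilon [October 15, October 23] → before → yes.
eta [October 5, October 6] → before → yes.
gamma [October 20, October 22] → before → yes.
Result: alpha, epsilon, eta, gamma.

alpha, epsilon, eta, gamma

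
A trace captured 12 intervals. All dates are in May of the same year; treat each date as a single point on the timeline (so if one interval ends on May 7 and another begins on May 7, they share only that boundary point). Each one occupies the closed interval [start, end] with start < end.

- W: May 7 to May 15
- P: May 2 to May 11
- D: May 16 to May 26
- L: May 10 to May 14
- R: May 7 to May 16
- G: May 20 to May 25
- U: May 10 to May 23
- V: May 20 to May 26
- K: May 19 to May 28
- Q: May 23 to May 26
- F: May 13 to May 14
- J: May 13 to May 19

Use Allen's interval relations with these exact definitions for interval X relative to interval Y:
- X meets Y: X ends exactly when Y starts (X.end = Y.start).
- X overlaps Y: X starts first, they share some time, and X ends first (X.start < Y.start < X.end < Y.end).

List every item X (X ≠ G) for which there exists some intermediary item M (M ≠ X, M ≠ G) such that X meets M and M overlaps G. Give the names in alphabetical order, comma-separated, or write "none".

none

Target G = [May 20, May 25].
Intermediaries M with M overlaps G: U.
Via U — items with X meets U: none.
Union: none.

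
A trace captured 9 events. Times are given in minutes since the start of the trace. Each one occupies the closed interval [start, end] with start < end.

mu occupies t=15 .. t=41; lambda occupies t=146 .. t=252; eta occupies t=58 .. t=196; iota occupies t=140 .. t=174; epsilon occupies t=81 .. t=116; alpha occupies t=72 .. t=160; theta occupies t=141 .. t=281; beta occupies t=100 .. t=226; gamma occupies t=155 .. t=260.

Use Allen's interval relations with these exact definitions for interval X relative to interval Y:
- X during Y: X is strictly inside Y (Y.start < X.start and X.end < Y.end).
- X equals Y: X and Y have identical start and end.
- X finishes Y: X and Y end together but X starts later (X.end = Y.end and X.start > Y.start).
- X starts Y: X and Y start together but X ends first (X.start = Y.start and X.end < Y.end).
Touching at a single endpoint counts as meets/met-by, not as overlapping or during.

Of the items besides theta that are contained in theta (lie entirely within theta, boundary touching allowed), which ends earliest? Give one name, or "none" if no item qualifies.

Target theta = [t=141, t=281].
alpha [t=72, t=160] → overlaps → excluded.
beta [t=100, t=226] → overlaps → excluded.
epsilon [t=81, t=116] → before → excluded.
eta [t=58, t=196] → overlaps → excluded.
gamma [t=155, t=260] → during → candidate.
iota [t=140, t=174] → overlaps → excluded.
lambda [t=146, t=252] → during → candidate.
mu [t=15, t=41] → before → excluded.
Among candidates, earliest end is t=252 → lambda.

lambda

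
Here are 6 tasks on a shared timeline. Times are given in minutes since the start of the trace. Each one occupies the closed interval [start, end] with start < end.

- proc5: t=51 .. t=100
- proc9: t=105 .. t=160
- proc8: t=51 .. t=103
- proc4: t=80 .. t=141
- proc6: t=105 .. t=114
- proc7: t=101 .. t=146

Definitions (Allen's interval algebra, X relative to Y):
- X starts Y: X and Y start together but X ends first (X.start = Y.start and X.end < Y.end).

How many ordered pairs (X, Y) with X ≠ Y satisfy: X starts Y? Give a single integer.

Checking all 30 ordered pairs for relation 'starts'; matching pairs in alphabetical order:
(proc5, proc8): proc5 starts proc8 ✓
(proc6, proc9): proc6 starts proc9 ✓
Count: 2.

2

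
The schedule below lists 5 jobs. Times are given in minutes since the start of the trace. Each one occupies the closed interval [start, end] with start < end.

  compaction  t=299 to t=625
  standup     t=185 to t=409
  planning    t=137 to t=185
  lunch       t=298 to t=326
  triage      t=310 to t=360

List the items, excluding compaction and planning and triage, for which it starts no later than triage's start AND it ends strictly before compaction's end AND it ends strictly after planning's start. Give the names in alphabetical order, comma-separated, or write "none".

lunch, standup

Conditions: its start is no later than triage's start (X.start <= t=310) AND its end is strictly before compaction's end (X.end < t=625) AND its end is strictly after planning's start (X.end > t=137).
lunch: start t=298 <= t=310? ✓; end t=326 < t=625? ✓; end t=326 > t=137? ✓ → yes.
standup: start t=185 <= t=310? ✓; end t=409 < t=625? ✓; end t=409 > t=137? ✓ → yes.
Result: lunch, standup.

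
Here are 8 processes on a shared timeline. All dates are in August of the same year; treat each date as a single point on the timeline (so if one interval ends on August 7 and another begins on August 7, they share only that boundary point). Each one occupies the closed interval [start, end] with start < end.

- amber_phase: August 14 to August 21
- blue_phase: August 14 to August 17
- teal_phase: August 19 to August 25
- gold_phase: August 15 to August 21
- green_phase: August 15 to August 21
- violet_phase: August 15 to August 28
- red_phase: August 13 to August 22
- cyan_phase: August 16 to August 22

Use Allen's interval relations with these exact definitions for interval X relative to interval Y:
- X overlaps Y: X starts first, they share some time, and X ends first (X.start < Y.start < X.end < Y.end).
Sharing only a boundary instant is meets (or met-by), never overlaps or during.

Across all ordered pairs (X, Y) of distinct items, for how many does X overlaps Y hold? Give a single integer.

Checking all 56 ordered pairs for relation 'overlaps'; matching pairs in alphabetical order:
(amber_phase, cyan_phase): amber_phase overlaps cyan_phase ✓
(amber_phase, teal_phase): amber_phase overlaps teal_phase ✓
(amber_phase, violet_phase): amber_phase overlaps violet_phase ✓
(blue_phase, cyan_phase): blue_phase overlaps cyan_phase ✓
(blue_phase, gold_phase): blue_phase overlaps gold_phase ✓
(blue_phase, green_phase): blue_phase overlaps green_phase ✓
(blue_phase, violet_phase): blue_phase overlaps violet_phase ✓
(cyan_phase, teal_phase): cyan_phase overlaps teal_phase ✓
(gold_phase, cyan_phase): gold_phase overlaps cyan_phase ✓
(gold_phase, teal_phase): gold_phase overlaps teal_phase ✓
(green_phase, cyan_phase): green_phase overlaps cyan_phase ✓
(green_phase, teal_phase): green_phase overlaps teal_phase ✓
(red_phase, teal_phase): red_phase overlaps teal_phase ✓
(red_phase, violet_phase): red_phase overlaps violet_phase ✓
Count: 14.

14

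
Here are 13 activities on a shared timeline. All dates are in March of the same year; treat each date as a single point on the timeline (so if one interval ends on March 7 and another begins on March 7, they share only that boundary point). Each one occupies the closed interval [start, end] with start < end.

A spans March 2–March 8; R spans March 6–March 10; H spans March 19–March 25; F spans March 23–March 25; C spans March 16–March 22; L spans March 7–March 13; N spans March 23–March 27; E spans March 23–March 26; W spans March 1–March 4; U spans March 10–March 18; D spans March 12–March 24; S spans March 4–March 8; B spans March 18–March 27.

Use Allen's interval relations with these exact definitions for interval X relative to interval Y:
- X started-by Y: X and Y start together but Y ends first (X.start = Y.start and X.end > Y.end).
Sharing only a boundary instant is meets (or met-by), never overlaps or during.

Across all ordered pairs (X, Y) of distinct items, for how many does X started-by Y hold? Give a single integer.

3

Checking all 156 ordered pairs for relation 'started-by'; matching pairs in alphabetical order:
(E, F): E started-by F ✓
(N, E): N started-by E ✓
(N, F): N started-by F ✓
Count: 3.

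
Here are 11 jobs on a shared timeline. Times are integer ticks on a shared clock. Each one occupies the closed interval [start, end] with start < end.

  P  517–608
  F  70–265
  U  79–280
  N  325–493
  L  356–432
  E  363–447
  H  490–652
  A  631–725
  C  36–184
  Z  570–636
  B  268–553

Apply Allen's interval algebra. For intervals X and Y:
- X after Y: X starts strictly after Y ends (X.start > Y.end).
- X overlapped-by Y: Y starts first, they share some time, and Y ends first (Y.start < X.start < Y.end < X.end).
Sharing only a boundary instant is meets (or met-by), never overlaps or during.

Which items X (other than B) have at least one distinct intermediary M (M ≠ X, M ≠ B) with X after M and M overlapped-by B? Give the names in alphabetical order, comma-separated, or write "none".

Target B = [268, 553].
Intermediaries M with M overlapped-by B: H, P.
Via H — items with X after H: none.
Via P — items with X after P: A.
Union: A.

A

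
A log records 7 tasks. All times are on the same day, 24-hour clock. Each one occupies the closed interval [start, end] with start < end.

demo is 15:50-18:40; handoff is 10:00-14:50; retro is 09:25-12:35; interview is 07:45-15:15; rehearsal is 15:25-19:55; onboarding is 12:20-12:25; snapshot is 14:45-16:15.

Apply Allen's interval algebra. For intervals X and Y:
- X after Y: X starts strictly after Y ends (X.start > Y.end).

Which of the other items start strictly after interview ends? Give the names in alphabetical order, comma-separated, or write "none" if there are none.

Target interview = [07:45, 15:15].
demo [15:50, 18:40] → after → yes.
handoff [10:00, 14:50] → during → no.
onboarding [12:20, 12:25] → during → no.
rehearsal [15:25, 19:55] → after → yes.
retro [09:25, 12:35] → during → no.
snapshot [14:45, 16:15] → overlapped-by → no.
Result: demo, rehearsal.

demo, rehearsal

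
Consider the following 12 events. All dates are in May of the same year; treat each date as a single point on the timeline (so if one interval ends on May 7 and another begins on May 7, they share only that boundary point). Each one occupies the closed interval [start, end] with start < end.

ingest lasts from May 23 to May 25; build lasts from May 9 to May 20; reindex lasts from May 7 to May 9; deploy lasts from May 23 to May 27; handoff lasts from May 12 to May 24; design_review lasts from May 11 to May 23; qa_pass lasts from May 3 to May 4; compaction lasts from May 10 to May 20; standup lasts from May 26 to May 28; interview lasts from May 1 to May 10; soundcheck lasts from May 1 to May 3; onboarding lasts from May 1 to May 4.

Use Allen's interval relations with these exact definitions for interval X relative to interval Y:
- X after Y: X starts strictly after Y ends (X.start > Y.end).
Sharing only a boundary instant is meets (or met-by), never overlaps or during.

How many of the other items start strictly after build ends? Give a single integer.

Target build = [May 9, May 20].
compaction [May 10, May 20] → finishes → no.
deploy [May 23, May 27] → after → counts.
design_review [May 11, May 23] → overlapped-by → no.
handoff [May 12, May 24] → overlapped-by → no.
ingest [May 23, May 25] → after → counts.
interview [May 1, May 10] → overlaps → no.
onboarding [May 1, May 4] → before → no.
qa_pass [May 3, May 4] → before → no.
reindex [May 7, May 9] → meets → no.
soundcheck [May 1, May 3] → before → no.
standup [May 26, May 28] → after → counts.
Total: 3.

3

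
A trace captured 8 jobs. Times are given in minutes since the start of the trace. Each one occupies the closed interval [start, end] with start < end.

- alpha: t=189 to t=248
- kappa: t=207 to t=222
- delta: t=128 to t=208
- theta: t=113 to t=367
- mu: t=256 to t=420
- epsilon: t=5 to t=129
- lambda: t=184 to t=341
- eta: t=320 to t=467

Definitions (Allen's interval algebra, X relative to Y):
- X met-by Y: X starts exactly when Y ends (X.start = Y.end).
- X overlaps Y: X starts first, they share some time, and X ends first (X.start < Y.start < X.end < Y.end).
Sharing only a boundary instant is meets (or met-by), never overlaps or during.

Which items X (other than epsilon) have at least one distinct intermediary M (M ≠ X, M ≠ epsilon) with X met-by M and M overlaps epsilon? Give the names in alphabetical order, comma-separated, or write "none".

none

Target epsilon = [t=5, t=129].
Intermediaries M with M overlaps epsilon: none.
Union: none.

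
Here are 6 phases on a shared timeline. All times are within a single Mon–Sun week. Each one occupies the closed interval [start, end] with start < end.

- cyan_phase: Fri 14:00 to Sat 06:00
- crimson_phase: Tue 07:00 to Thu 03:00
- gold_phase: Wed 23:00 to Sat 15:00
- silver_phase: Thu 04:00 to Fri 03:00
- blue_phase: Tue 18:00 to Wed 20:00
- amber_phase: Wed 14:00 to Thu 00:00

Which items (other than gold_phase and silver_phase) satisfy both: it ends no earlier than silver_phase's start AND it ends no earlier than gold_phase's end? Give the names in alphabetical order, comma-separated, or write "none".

none

Conditions: its end is no earlier than silver_phase's start (X.end >= Thu 04:00) AND its end is no earlier than gold_phase's end (X.end >= Sat 15:00).
amber_phase: end Thu 00:00 >= Thu 04:00? ✗; end Thu 00:00 >= Sat 15:00? ✗ → no.
blue_phase: end Wed 20:00 >= Thu 04:00? ✗; end Wed 20:00 >= Sat 15:00? ✗ → no.
crimson_phase: end Thu 03:00 >= Thu 04:00? ✗; end Thu 03:00 >= Sat 15:00? ✗ → no.
cyan_phase: end Sat 06:00 >= Thu 04:00? ✓; end Sat 06:00 >= Sat 15:00? ✗ → no.
Result: none.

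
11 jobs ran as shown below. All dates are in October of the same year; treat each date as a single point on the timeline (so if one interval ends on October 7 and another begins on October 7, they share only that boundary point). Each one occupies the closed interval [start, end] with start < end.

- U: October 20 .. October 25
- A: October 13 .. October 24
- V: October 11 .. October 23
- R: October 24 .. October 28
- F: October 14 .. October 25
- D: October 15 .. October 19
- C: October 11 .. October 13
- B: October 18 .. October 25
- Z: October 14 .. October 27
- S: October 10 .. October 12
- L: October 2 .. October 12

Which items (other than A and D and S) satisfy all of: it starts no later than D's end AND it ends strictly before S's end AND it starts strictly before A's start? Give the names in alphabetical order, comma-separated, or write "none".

none

Conditions: its start is no later than D's end (X.start <= October 19) AND its end is strictly before S's end (X.end < October 12) AND its start is strictly before A's start (X.start < October 13).
B: start October 18 <= October 19? ✓; end October 25 < October 12? ✗; start October 18 < October 13? ✗ → no.
C: start October 11 <= October 19? ✓; end October 13 < October 12? ✗; start October 11 < October 13? ✓ → no.
F: start October 14 <= October 19? ✓; end October 25 < October 12? ✗; start October 14 < October 13? ✗ → no.
L: start October 2 <= October 19? ✓; end October 12 < October 12? ✗; start October 2 < October 13? ✓ → no.
R: start October 24 <= October 19? ✗; end October 28 < October 12? ✗; start October 24 < October 13? ✗ → no.
U: start October 20 <= October 19? ✗; end October 25 < October 12? ✗; start October 20 < October 13? ✗ → no.
V: start October 11 <= October 19? ✓; end October 23 < October 12? ✗; start October 11 < October 13? ✓ → no.
Z: start October 14 <= October 19? ✓; end October 27 < October 12? ✗; start October 14 < October 13? ✗ → no.
Result: none.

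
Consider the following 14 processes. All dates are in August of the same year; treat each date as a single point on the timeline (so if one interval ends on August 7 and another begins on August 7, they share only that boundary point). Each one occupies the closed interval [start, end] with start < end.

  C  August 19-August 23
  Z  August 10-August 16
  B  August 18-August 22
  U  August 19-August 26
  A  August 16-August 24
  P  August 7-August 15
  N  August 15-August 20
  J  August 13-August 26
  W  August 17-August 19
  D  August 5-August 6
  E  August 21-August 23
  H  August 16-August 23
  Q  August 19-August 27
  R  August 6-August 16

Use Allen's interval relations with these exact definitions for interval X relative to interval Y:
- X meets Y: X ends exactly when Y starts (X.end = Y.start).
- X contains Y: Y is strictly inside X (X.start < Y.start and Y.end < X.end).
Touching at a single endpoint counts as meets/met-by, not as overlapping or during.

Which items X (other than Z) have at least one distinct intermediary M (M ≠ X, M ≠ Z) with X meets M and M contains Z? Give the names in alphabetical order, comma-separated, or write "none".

Target Z = [August 10, August 16].
Intermediaries M with M contains Z: none.
Union: none.

none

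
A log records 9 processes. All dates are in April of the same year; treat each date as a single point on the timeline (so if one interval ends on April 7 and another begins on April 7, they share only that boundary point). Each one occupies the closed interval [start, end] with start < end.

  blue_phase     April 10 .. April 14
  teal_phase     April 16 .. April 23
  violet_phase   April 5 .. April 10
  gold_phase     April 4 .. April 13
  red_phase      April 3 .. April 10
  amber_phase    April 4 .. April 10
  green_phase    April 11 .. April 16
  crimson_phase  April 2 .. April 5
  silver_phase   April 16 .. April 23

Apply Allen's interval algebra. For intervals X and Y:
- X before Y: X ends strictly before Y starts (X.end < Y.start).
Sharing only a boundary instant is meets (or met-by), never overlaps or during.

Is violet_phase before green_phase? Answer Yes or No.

violet_phase = [April 5, April 10], green_phase = [April 11, April 16].
Actual relation of violet_phase to green_phase: before.
Asked whether 'before' holds → Yes.

Yes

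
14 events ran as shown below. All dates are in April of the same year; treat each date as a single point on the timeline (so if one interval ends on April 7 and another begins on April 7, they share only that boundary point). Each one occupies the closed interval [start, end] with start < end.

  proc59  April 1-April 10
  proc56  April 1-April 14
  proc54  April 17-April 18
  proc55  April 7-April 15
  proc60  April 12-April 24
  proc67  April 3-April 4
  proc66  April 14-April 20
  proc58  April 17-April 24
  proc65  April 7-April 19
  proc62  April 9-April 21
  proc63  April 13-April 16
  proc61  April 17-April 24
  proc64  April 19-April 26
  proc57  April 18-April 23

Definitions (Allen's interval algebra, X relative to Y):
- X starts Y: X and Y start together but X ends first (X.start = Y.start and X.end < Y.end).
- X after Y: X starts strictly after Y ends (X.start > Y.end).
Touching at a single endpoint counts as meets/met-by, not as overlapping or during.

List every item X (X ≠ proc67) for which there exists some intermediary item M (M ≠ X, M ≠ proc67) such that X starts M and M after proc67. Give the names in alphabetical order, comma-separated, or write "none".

Target proc67 = [April 3, April 4].
Intermediaries M with M after proc67: proc54, proc55, proc57, proc58, proc60, proc61, proc62, proc63, proc64, proc65, proc66.
Via proc54 — items with X starts proc54: none.
Via proc55 — items with X starts proc55: none.
Via proc57 — items with X starts proc57: none.
Via proc58 — items with X starts proc58: proc54.
Via proc60 — items with X starts proc60: none.
Via proc61 — items with X starts proc61: proc54.
Via proc62 — items with X starts proc62: none.
Via proc63 — items with X starts proc63: none.
Via proc64 — items with X starts proc64: none.
Via proc65 — items with X starts proc65: proc55.
Via proc66 — items with X starts proc66: none.
Union: proc54, proc55.

proc54, proc55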